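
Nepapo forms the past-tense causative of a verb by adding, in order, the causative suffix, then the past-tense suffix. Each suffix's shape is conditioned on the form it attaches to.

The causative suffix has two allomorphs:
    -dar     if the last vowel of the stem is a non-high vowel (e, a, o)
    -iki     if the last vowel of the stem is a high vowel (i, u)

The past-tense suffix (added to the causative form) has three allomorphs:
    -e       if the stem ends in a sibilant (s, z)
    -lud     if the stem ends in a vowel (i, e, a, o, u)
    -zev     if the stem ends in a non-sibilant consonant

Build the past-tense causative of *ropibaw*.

*ropibaw*: last vowel = /a/, a non-high vowel → -dar → *ropibawdar*.
Since the final sound of the causative form *ropibawdar* is /r/ (a non-sibilant consonant), it takes -zev, giving *ropibawdarzev*.

ropibawdarzev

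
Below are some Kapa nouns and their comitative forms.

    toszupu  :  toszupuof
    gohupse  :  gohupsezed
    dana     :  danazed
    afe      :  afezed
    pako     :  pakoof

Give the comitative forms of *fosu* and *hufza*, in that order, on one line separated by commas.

fosuof, hufzazed

The alternation tracks the last vowel of the stem — -of when the last vowel of the stem is a rounded vowel (*toszupu*, *pako*); -zed when the last vowel of the stem is an unrounded vowel (*gohupse*, *dana*, *afe*).
*fosu*: last vowel = /u/, a rounded vowel → -of → *fosuof*.
Since the last vowel of *hufza* is /a/ (an unrounded vowel), it takes -zed, giving *hufzazed*.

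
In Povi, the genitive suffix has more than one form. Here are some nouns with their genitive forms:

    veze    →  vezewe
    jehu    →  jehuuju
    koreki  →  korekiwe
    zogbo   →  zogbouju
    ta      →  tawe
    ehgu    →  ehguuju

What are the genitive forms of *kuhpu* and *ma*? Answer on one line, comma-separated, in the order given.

kuhpuuju, mawe

Looking at the last vowel of each stem: -uju when the last vowel of the stem is a rounded vowel (*jehu*, *zogbo*, *ehgu*); -we when the last vowel of the stem is an unrounded vowel (*veze*, *koreki*, *ta*).
*kuhpu* — last vowel /u/ (a rounded vowel) → -uju → *kuhpuuju*.
Since the last vowel of *ma* is /a/ (an unrounded vowel), it takes -we, giving *mawe*.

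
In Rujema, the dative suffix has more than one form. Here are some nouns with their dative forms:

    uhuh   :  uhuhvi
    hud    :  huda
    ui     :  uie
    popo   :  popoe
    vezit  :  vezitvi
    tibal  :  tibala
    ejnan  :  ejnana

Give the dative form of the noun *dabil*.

dabila

Looking at the final sound of each stem: -vi when the stem ends in a voiceless consonant (*uhuh*, *vezit*); -a when the stem ends in a voiced consonant (*hud*, *tibal*, *ejnan*); -e when the stem ends in a vowel (*ui*, *popo*).
*dabil* — final sound /l/ (a voiced consonant) → -a → *dabila*.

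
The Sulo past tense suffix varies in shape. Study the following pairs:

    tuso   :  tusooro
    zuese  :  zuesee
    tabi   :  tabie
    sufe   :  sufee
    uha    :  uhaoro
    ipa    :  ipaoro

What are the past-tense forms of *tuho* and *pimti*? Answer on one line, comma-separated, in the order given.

tuhooro, pimtie

The pattern is front/back vowel harmony: -e when the last vowel of the stem is a front vowel (*zuese*, *tabi*, *sufe*); -oro when the last vowel of the stem is a back vowel (*tuso*, *uha*, *ipa*).
*tuho*: last vowel = /o/, a back vowel → -oro → *tuhooro*.
The last vowel of *pimti* is /i/, which is a front vowel, so the suffix is -e, giving *pimtie*.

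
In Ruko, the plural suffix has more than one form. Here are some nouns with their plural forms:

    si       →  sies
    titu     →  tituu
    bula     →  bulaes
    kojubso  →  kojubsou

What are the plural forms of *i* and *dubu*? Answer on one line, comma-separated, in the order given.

ies, dubuu

The alternation tracks the last vowel of the stem — -u when the last vowel of the stem is a rounded vowel (*titu*, *kojubso*); -es when the last vowel of the stem is an unrounded vowel (*si*, *bula*).
*i*: last vowel = /i/, an unrounded vowel → -es → *ies*.
*dubu* — last vowel /u/ (a rounded vowel) → -u → *dubuu*.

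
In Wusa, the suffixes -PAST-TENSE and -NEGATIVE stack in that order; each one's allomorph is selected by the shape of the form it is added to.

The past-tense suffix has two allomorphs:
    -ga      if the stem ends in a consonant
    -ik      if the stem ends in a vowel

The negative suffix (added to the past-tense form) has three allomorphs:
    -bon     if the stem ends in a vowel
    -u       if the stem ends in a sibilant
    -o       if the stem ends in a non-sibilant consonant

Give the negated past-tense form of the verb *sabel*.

sabelgabon

The final sound of *sabel* is /l/, which is a consonant, so the past-tense suffix is -ga, giving *sabelga*.
The past-tense form *sabelga*: final sound = /a/, a vowel → -bon → *sabelgabon*.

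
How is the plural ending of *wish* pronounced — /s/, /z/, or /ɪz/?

/ɪz/

The stem *wish* ends in a sibilant (/s, z, ʃ, ʒ, tʃ, dʒ/).
The plural suffix surfaces as /ɪz/ after sibilants, /s/ after other voiceless consonants, and /z/ after other voiced sounds.
So the plural -s on *wish* is pronounced /ɪz/.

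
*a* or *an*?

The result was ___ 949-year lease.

The indefinite article is chosen by the initial *sound* of the following word, not its spelling.
The number *949* is spoken "nine hundred …", beginning with /naɪn/ — a consonant sound.
So the article is *a*: The result was a 949-year lease.

a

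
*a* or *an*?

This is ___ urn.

an

The indefinite article is chosen by the initial *sound* of the following word, not its spelling.
*urn* begins with the sound /ɜr/ (u pronounced /ɜr/) — a vowel sound.
So the article is *an*: This is an urn.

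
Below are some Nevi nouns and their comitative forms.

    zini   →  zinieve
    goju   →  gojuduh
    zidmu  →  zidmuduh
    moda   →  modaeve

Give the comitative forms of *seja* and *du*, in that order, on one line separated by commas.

Looking at the last vowel of each stem: -duh when the last vowel of the stem is a rounded vowel (*goju*, *zidmu*); -eve when the last vowel of the stem is an unrounded vowel (*zini*, *moda*).
The last vowel of *seja* is /a/, which is an unrounded vowel, so the suffix is -eve, giving *sejaeve*.
Since the last vowel of *du* is /u/ (a rounded vowel), it takes -duh, giving *duduh*.

sejaeve, duduh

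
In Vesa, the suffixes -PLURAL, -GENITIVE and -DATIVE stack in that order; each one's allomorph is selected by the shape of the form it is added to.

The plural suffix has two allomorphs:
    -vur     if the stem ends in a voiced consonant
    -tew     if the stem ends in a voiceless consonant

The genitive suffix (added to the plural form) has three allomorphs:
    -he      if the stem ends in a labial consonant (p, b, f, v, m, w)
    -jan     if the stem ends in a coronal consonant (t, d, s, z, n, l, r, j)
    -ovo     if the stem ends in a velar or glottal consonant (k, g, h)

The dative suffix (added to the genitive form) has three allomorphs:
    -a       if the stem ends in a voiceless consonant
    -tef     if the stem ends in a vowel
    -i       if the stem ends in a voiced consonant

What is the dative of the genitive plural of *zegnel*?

Since the final consonant of *zegnel* is /l/ (voiced), it takes -vur, giving *zegnelvur*.
Since the final consonant of the plural form *zegnelvur* is /r/ (coronal), it takes -jan, giving *zegnelvurjan*.
The genitive form *zegnelvurjan*: final sound = /n/, a voiced consonant → -i → *zegnelvurjani*.

zegnelvurjani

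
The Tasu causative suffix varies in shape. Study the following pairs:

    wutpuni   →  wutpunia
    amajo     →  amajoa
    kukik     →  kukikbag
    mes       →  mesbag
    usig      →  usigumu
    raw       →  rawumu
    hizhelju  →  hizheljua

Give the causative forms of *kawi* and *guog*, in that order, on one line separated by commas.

kawia, guogumu

The suffix is conditioned by the final sound: -bag when the stem ends in a voiceless consonant (*kukik*, *mes*); -umu when the stem ends in a voiced consonant (*usig*, *raw*); -a when the stem ends in a vowel (*wutpuni*, *amajo*, *hizhelju*).
*kawi*: final sound = /i/, a vowel → -a → *kawia*.
Since the final sound of *guog* is /g/ (a voiced consonant), it takes -umu, giving *guogumu*.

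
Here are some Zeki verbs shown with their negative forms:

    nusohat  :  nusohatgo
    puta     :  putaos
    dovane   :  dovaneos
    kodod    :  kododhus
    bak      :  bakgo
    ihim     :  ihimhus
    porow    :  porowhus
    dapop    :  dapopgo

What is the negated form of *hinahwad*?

hinahwadhus

The alternation tracks the final sound of the stem — -go when the stem ends in a voiceless consonant (*nusohat*, *bak*, *dapop*); -hus when the stem ends in a voiced consonant (*kodod*, *ihim*, *porow*); -os when the stem ends in a vowel (*puta*, *dovane*).
*hinahwad* — final sound /d/ (a voiced consonant) → -hus → *hinahwadhus*.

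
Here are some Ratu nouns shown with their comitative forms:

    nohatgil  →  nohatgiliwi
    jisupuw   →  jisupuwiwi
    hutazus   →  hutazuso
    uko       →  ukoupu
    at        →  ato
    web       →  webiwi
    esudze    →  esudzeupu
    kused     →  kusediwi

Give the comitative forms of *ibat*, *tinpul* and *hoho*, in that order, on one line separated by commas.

The suffix is conditioned by the final sound: -o when the stem ends in a voiceless consonant (*hutazus*, *at*); -iwi when the stem ends in a voiced consonant (*nohatgil*, *jisupuw*, *web*, *kused*); -upu when the stem ends in a vowel (*uko*, *esudze*).
Since the final sound of *ibat* is /t/ (a voiceless consonant), it takes -o, giving *ibato*.
*tinpul* — final sound /l/ (a voiced consonant) → -iwi → *tinpuliwi*.
*hoho* — final sound /o/ (a vowel) → -upu → *hohoupu*.

ibato, tinpuliwi, hohoupu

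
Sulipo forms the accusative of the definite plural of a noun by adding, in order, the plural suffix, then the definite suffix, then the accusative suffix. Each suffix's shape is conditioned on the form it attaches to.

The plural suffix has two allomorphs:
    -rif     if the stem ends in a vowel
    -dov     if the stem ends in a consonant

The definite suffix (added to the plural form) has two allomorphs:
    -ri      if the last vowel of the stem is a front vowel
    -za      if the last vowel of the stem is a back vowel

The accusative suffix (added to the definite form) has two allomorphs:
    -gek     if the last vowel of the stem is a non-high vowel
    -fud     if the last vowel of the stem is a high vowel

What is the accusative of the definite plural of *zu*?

*zu* — final sound /u/ (a vowel) → -rif → *zurif*.
The last vowel of the plural form *zurif* is /i/, which is a front vowel, so the definite suffix is -ri, giving *zurifri*.
The last vowel of the definite form *zurifri* is /i/, which is a high vowel, so the accusative suffix is -fud, giving *zurifrifud*.

zurifrifud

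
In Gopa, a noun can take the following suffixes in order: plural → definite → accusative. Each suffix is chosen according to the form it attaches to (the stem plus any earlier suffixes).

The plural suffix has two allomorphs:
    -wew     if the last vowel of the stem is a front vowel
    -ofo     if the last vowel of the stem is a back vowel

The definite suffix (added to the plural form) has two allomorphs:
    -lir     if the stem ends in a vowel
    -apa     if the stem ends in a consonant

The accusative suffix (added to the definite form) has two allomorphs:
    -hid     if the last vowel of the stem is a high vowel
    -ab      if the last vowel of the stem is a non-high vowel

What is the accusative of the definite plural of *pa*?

paofolirhid

Since the last vowel of *pa* is /a/ (a back vowel), it takes -ofo, giving *paofo*.
The final sound of the plural form *paofo* is /o/, which is a vowel, so the definite suffix is -lir, giving *paofolir*.
The definite form *paofolir* — last vowel /i/ (a high vowel) → -hid → *paofolirhid*.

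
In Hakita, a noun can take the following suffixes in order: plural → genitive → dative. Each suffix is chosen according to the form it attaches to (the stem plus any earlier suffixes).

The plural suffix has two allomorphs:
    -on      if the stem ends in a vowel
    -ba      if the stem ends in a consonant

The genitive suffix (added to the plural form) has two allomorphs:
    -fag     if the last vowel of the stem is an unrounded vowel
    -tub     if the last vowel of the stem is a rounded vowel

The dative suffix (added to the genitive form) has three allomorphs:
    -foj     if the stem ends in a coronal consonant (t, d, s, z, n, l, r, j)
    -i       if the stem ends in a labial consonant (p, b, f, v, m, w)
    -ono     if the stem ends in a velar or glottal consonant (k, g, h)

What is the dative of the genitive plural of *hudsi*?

hudsiontubi

Since the final sound of *hudsi* is /i/ (a vowel), it takes -on, giving *hudsion*.
The last vowel of the plural form *hudsion* is /o/, which is a rounded vowel, so the genitive suffix is -tub, giving *hudsiontub*.
The genitive form *hudsiontub*: final consonant = /b/, labial → -i → *hudsiontubi*.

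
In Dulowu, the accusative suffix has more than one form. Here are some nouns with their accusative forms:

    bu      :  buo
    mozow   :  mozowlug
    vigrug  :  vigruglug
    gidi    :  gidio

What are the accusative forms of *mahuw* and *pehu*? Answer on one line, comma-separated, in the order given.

Looking at the final sound of each stem: -lug when the stem ends in a consonant (*mozow*, *vigrug*); -o when the stem ends in a vowel (*bu*, *gidi*).
The final sound of *mahuw* is /w/, which is a consonant, so the suffix is -lug, giving *mahuwlug*.
*pehu*: final sound = /u/, a vowel → -o → *pehuo*.

mahuwlug, pehuo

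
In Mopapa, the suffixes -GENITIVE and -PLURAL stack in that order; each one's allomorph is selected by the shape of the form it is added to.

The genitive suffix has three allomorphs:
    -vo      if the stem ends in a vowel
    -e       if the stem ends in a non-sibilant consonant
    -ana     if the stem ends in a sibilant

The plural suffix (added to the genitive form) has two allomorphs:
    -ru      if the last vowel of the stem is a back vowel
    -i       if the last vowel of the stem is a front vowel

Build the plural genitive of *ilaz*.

ilazanaru

The final sound of *ilaz* is /z/, which is a sibilant, so the genitive suffix is -ana, giving *ilazana*.
Since the last vowel of the genitive form *ilazana* is /a/ (a back vowel), it takes -ru, giving *ilazanaru*.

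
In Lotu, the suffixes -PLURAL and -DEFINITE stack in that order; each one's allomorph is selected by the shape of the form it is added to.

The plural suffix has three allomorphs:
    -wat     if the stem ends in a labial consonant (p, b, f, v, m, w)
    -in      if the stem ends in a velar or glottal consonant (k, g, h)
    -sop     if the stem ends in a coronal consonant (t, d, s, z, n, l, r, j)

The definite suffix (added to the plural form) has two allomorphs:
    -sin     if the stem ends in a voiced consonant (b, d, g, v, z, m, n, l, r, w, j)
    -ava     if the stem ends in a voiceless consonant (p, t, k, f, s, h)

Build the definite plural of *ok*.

The final consonant of *ok* is /k/, which is velar/glottal, so the plural suffix is -in, giving *okin*.
The final consonant of the plural form *okin* is /n/, which is voiced, so the definite suffix is -sin, giving *okinsin*.

okinsin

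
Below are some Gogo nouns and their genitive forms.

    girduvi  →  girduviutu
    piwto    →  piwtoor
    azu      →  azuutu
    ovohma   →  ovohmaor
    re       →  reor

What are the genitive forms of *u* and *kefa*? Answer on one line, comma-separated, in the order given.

The pattern is height harmony: -utu when the last vowel of the stem is a high vowel (*girduvi*, *azu*); -or when the last vowel of the stem is a non-high vowel (*piwto*, *ovohma*, *re*).
Since the last vowel of *u* is /u/ (a high vowel), it takes -utu, giving *uutu*.
*kefa*: last vowel = /a/, a non-high vowel → -or → *kefaor*.

uutu, kefaor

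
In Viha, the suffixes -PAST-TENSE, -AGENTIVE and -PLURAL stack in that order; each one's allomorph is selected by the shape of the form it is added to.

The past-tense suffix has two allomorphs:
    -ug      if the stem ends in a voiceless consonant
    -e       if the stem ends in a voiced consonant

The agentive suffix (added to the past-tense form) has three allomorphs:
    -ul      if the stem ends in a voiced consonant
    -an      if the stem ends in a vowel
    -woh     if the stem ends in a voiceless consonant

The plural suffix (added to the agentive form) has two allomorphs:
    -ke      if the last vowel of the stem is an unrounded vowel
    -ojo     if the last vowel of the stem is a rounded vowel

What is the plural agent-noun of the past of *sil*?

sileanke

*sil* — final consonant /l/ (voiced) → -e → *sile*.
The past-tense form *sile* — final sound /e/ (a vowel) → -an → *silean*.
The agentive form *silean* — last vowel /a/ (an unrounded vowel) → -ke → *sileanke*.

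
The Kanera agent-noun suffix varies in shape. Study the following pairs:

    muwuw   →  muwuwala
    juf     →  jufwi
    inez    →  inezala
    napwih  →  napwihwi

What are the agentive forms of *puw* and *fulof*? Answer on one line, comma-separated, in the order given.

The pattern is voicing of the final consonant: -wi when the stem ends in a voiceless consonant (*juf*, *napwih*); -ala when the stem ends in a voiced consonant (*muwuw*, *inez*).
The final consonant of *puw* is /w/, which is voiced, so the suffix is -ala, giving *puwala*.
The final consonant of *fulof* is /f/, which is voiceless, so the suffix is -wi, giving *fulofwi*.

puwala, fulofwi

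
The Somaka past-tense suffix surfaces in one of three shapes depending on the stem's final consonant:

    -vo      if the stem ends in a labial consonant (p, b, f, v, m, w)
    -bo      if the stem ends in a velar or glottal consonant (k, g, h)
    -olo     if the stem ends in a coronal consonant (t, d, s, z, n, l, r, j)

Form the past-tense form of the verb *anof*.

anofvo

Since the final consonant of *anof* is /f/ (labial), it takes -vo, giving *anofvo*.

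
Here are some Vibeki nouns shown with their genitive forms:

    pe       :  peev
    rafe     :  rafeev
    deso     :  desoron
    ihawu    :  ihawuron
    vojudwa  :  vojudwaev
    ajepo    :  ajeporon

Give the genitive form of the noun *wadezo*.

wadezoron

The pattern is rounding harmony: -ron when the last vowel of the stem is a rounded vowel (*deso*, *ihawu*, *ajepo*); -ev when the last vowel of the stem is an unrounded vowel (*pe*, *rafe*, *vojudwa*).
*wadezo*: last vowel = /o/, a rounded vowel → -ron → *wadezoron*.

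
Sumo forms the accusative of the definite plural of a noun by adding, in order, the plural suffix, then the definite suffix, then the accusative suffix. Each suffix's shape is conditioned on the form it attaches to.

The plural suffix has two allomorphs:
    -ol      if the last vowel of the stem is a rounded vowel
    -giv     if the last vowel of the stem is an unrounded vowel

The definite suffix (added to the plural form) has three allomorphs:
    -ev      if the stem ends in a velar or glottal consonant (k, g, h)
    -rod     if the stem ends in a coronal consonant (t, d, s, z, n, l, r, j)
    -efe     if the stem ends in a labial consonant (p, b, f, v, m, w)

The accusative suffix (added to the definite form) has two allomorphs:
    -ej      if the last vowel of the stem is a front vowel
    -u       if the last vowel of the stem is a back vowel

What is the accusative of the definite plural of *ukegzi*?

Since the last vowel of *ukegzi* is /i/ (an unrounded vowel), it takes -giv, giving *ukegzigiv*.
Since the final consonant of the plural form *ukegzigiv* is /v/ (labial), it takes -efe, giving *ukegzigivefe*.
The definite form *ukegzigivefe* — last vowel /e/ (a front vowel) → -ej → *ukegzigivefeej*.

ukegzigivefeej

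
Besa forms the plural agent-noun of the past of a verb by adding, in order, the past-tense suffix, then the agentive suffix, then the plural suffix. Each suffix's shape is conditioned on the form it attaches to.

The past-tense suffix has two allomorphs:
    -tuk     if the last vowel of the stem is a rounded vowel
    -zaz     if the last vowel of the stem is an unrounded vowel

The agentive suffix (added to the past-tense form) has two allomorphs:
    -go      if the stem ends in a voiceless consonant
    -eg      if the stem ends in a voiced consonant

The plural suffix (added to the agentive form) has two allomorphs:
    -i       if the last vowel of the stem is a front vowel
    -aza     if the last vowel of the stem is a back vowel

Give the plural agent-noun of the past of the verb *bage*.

bagezazegi

*bage*: last vowel = /e/, an unrounded vowel → -zaz → *bagezaz*.
Since the final consonant of the past-tense form *bagezaz* is /z/ (voiced), it takes -eg, giving *bagezazeg*.
Since the last vowel of the agentive form *bagezazeg* is /e/ (a front vowel), it takes -i, giving *bagezazegi*.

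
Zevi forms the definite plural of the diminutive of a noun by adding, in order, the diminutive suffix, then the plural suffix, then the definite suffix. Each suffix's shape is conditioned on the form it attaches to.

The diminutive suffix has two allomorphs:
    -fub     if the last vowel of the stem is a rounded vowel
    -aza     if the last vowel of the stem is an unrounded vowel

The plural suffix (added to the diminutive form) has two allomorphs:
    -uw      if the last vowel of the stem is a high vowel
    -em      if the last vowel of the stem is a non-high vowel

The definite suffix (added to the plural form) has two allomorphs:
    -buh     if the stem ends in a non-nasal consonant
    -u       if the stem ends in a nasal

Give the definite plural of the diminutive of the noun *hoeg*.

hoegazaemu

*hoeg*: last vowel = /e/, an unrounded vowel → -aza → *hoegaza*.
Since the last vowel of the diminutive form *hoegaza* is /a/ (a non-high vowel), it takes -em, giving *hoegazaem*.
The plural form *hoegazaem*: final consonant = /m/, a nasal → -u → *hoegazaemu*.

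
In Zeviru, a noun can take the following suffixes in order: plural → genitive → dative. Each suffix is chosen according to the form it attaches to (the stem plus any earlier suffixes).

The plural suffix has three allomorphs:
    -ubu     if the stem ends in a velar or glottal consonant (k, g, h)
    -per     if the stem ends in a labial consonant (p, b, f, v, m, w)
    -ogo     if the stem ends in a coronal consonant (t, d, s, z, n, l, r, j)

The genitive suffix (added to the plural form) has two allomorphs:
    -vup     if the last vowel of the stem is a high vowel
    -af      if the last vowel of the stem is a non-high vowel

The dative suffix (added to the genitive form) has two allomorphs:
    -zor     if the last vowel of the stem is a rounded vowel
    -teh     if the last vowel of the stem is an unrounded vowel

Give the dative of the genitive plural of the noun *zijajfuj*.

zijajfujogoafteh

*zijajfuj*: final consonant = /j/, coronal → -ogo → *zijajfujogo*.
Since the last vowel of the plural form *zijajfujogo* is /o/ (a non-high vowel), it takes -af, giving *zijajfujogoaf*.
The genitive form *zijajfujogoaf*: last vowel = /a/, an unrounded vowel → -teh → *zijajfujogoafteh*.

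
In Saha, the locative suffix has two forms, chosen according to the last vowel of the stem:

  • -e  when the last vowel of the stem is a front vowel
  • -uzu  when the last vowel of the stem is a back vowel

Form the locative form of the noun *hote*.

Since the last vowel of *hote* is /e/ (a front vowel), it takes -e, giving *hotee*.

hotee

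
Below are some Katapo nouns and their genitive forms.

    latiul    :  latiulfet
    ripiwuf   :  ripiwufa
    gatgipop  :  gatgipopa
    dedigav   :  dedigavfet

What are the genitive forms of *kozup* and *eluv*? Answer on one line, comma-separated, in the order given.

kozupa, eluvfet

The suffix is conditioned by the final consonant: -a when the stem ends in a voiceless consonant (*ripiwuf*, *gatgipop*); -fet when the stem ends in a voiced consonant (*latiul*, *dedigav*).
The final consonant of *kozup* is /p/, which is voiceless, so the suffix is -a, giving *kozupa*.
*eluv*: final consonant = /v/, voiced → -fet → *eluvfet*.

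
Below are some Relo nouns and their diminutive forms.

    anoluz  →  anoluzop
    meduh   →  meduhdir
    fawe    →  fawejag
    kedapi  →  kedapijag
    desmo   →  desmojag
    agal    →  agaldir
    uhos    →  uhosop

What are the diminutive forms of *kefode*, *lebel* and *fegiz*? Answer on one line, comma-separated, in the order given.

kefodejag, lebeldir, fegizop

The pattern is sibilance of the final sound: -op when the stem ends in a sibilant (*anoluz*, *uhos*); -dir when the stem ends in a non-sibilant consonant (*meduh*, *agal*); -jag when the stem ends in a vowel (*fawe*, *kedapi*, *desmo*).
*kefode*: final sound = /e/, a vowel → -jag → *kefodejag*.
*lebel* — final sound /l/ (a non-sibilant consonant) → -dir → *lebeldir*.
*fegiz*: final sound = /z/, a sibilant → -op → *fegizop*.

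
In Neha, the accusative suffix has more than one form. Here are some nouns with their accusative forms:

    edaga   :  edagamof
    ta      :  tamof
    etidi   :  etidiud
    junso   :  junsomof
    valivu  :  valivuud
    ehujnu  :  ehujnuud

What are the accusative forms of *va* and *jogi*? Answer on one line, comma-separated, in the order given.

The suffix is conditioned by the last vowel: -ud when the last vowel of the stem is a high vowel (*etidi*, *valivu*, *ehujnu*); -mof when the last vowel of the stem is a non-high vowel (*edaga*, *ta*, *junso*).
Since the last vowel of *va* is /a/ (a non-high vowel), it takes -mof, giving *vamof*.
Since the last vowel of *jogi* is /i/ (a high vowel), it takes -ud, giving *jogiud*.

vamof, jogiud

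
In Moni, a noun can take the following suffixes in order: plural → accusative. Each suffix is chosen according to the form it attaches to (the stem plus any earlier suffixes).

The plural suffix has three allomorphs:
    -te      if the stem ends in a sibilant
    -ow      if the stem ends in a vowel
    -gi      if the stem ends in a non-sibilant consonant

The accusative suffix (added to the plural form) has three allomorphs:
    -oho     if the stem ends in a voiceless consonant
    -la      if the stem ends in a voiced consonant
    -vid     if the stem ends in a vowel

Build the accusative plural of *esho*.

The final sound of *esho* is /o/, which is a vowel, so the plural suffix is -ow, giving *eshoow*.
The final sound of the plural form *eshoow* is /w/, which is a voiced consonant, so the accusative suffix is -la, giving *eshoowla*.

eshoowla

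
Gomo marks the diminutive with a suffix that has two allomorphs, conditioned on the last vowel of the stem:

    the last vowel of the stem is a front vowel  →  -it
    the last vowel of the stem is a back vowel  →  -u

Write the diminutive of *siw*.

*siw* — last vowel /i/ (a front vowel) → -it → *siwit*.

siwit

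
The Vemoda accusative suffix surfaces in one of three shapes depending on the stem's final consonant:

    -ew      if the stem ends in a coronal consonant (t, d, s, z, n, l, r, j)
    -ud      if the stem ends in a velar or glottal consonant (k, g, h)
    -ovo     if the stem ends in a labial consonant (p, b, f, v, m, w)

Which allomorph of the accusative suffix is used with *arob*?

Since the final consonant of *arob* is /b/ (labial), it takes -ovo.

-ovo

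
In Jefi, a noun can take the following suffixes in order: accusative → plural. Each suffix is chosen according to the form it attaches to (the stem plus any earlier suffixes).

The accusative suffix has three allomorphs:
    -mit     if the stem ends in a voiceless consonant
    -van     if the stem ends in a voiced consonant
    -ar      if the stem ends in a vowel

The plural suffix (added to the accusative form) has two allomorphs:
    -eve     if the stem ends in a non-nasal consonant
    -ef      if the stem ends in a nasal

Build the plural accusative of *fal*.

falvanef

The final sound of *fal* is /l/, which is a voiced consonant, so the accusative suffix is -van, giving *falvan*.
The accusative form *falvan* — final consonant /n/ (a nasal) → -ef → *falvanef*.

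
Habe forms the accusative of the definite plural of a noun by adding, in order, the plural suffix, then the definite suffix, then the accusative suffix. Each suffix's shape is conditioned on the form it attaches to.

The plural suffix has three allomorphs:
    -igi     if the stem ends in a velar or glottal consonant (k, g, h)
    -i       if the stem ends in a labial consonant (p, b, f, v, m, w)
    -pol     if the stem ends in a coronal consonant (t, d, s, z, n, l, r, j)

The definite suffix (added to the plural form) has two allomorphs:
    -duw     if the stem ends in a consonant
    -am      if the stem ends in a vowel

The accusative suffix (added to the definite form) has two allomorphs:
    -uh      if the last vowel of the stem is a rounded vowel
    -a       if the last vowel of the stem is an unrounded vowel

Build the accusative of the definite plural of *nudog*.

nudogigiama

*nudog* — final consonant /g/ (velar/glottal) → -igi → *nudogigi*.
The plural form *nudogigi* — final sound /i/ (a vowel) → -am → *nudogigiam*.
Since the last vowel of the definite form *nudogigiam* is /a/ (an unrounded vowel), it takes -a, giving *nudogigiama*.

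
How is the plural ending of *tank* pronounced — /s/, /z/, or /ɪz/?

/s/

The stem *tank* ends in a voiceless non-sibilant consonant.
The plural suffix surfaces as /ɪz/ after sibilants, /s/ after other voiceless consonants, and /z/ after other voiced sounds.
So the plural -s on *tank* is pronounced /s/.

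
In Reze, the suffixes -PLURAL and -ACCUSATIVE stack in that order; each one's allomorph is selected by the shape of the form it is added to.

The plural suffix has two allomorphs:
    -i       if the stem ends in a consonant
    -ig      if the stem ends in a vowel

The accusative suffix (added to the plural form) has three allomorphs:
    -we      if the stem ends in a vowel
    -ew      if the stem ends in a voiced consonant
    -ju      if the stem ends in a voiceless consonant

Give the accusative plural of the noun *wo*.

*wo* — final sound /o/ (a vowel) → -ig → *woig*.
Since the final sound of the plural form *woig* is /g/ (a voiced consonant), it takes -ew, giving *woigew*.

woigew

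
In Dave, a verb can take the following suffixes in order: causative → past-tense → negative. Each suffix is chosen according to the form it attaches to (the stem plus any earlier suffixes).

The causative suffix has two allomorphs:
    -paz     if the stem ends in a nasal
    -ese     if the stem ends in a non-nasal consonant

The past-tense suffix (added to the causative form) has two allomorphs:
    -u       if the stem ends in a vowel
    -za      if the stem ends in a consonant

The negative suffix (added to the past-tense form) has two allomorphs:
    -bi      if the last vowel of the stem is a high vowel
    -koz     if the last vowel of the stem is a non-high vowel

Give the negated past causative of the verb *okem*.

Since the final consonant of *okem* is /m/ (a nasal), it takes -paz, giving *okempaz*.
The causative form *okempaz*: final sound = /z/, a consonant → -za → *okempazza*.
The past-tense form *okempazza* — last vowel /a/ (a non-high vowel) → -koz → *okempazzakoz*.

okempazzakoz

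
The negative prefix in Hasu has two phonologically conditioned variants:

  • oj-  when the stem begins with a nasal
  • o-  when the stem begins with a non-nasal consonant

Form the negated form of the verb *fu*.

*fu* — first consonant /f/ (non-nasal) → o- → *ofu*.

ofu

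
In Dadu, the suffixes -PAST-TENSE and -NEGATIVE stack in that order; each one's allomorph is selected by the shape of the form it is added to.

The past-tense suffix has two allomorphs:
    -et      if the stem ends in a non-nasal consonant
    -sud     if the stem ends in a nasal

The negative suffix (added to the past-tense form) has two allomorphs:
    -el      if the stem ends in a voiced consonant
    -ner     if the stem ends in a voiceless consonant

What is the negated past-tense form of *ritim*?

ritimsudel

Since the final consonant of *ritim* is /m/ (a nasal), it takes -sud, giving *ritimsud*.
The final consonant of the past-tense form *ritimsud* is /d/, which is voiced, so the negative suffix is -el, giving *ritimsudel*.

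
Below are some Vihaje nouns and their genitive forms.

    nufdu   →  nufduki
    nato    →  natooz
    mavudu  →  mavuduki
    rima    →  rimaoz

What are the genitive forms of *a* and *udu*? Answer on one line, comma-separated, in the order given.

aoz, uduki

The pattern is height harmony: -ki when the last vowel of the stem is a high vowel (*nufdu*, *mavudu*); -oz when the last vowel of the stem is a non-high vowel (*nato*, *rima*).
*a* — last vowel /a/ (a non-high vowel) → -oz → *aoz*.
*udu* — last vowel /u/ (a high vowel) → -ki → *uduki*.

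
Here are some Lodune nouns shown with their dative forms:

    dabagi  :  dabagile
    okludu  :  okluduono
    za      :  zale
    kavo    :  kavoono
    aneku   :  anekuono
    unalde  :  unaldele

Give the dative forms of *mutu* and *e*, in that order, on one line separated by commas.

mutuono, ele

The pattern is rounding harmony: -ono when the last vowel of the stem is a rounded vowel (*okludu*, *kavo*, *aneku*); -le when the last vowel of the stem is an unrounded vowel (*dabagi*, *za*, *unalde*).
*mutu*: last vowel = /u/, a rounded vowel → -ono → *mutuono*.
Since the last vowel of *e* is /e/ (an unrounded vowel), it takes -le, giving *ele*.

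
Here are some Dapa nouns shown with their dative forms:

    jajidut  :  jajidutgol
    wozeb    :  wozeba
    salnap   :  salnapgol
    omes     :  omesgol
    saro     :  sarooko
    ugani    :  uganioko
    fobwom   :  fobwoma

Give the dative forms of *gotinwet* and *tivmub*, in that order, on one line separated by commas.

The pattern is voicing of the final sound: -gol when the stem ends in a voiceless consonant (*jajidut*, *salnap*, *omes*); -a when the stem ends in a voiced consonant (*wozeb*, *fobwom*); -oko when the stem ends in a vowel (*saro*, *ugani*).
The final sound of *gotinwet* is /t/, which is a voiceless consonant, so the suffix is -gol, giving *gotinwetgol*.
*tivmub* — final sound /b/ (a voiced consonant) → -a → *tivmuba*.

gotinwetgol, tivmuba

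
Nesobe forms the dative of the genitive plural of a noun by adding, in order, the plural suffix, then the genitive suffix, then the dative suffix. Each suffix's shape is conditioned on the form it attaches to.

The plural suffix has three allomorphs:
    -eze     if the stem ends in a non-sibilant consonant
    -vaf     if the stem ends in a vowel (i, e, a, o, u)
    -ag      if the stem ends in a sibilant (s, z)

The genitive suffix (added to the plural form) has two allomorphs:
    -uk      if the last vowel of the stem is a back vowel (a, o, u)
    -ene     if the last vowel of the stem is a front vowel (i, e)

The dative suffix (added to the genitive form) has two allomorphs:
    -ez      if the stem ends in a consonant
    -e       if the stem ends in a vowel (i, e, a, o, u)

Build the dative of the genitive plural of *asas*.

*asas* — final sound /s/ (a sibilant) → -ag → *asasag*.
Since the last vowel of the plural form *asasag* is /a/ (a back vowel), it takes -uk, giving *asasaguk*.
The genitive form *asasaguk* — final sound /k/ (a consonant) → -ez → *asasagukez*.

asasagukez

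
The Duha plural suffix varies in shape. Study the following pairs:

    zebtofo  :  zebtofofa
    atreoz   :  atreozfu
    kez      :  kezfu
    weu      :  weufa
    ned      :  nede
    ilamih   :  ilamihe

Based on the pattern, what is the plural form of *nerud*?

The alternation tracks the final sound of the stem — -fu when the stem ends in a sibilant (*atreoz*, *kez*); -e when the stem ends in a non-sibilant consonant (*ned*, *ilamih*); -fa when the stem ends in a vowel (*zebtofo*, *weu*).
*nerud* — final sound /d/ (a non-sibilant consonant) → -e → *nerude*.

nerude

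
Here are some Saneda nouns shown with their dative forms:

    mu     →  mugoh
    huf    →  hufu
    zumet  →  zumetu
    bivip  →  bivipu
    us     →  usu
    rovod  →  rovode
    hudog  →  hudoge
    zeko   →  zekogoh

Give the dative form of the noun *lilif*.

lilifu

The alternation tracks the final sound of the stem — -u when the stem ends in a voiceless consonant (*huf*, *zumet*, *bivip*, *us*); -e when the stem ends in a voiced consonant (*rovod*, *hudog*); -goh when the stem ends in a vowel (*mu*, *zeko*).
*lilif*: final sound = /f/, a voiceless consonant → -u → *lilifu*.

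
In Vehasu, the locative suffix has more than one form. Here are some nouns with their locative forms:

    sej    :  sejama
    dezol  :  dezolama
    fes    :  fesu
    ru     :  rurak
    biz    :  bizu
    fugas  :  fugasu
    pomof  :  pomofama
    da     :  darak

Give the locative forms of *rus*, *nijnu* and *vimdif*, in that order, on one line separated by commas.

Looking at the final sound of each stem: -u when the stem ends in a sibilant (*fes*, *biz*, *fugas*); -ama when the stem ends in a non-sibilant consonant (*sej*, *dezol*, *pomof*); -rak when the stem ends in a vowel (*ru*, *da*).
The final sound of *rus* is /s/, which is a sibilant, so the suffix is -u, giving *rusu*.
*nijnu* — final sound /u/ (a vowel) → -rak → *nijnurak*.
Since the final sound of *vimdif* is /f/ (a non-sibilant consonant), it takes -ama, giving *vimdifama*.

rusu, nijnurak, vimdifama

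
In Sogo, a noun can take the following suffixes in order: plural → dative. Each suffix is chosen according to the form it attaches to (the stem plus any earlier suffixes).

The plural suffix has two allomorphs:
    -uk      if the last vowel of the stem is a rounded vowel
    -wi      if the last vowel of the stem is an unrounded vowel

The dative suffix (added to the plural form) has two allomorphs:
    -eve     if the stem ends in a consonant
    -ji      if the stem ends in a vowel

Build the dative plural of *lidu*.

The last vowel of *lidu* is /u/, which is a rounded vowel, so the plural suffix is -uk, giving *liduuk*.
Since the final sound of the plural form *liduuk* is /k/ (a consonant), it takes -eve, giving *liduukeve*.

liduukeve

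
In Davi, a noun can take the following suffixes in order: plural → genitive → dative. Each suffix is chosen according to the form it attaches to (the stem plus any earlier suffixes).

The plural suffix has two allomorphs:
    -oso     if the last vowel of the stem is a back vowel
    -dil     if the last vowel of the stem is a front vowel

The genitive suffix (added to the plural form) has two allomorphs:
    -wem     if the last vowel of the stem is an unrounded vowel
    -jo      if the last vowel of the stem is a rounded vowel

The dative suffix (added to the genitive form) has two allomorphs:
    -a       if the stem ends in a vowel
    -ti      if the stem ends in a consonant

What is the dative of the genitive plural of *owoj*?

owojosojoa

The last vowel of *owoj* is /o/, which is a back vowel, so the plural suffix is -oso, giving *owojoso*.
The plural form *owojoso* — last vowel /o/ (a rounded vowel) → -jo → *owojosojo*.
The final sound of the genitive form *owojosojo* is /o/, which is a vowel, so the dative suffix is -a, giving *owojosojoa*.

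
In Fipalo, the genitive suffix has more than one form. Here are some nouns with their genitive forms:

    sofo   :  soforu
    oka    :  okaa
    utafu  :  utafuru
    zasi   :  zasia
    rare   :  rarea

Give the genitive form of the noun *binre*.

Looking at the last vowel of each stem: -ru when the last vowel of the stem is a rounded vowel (*sofo*, *utafu*); -a when the last vowel of the stem is an unrounded vowel (*oka*, *zasi*, *rare*).
The last vowel of *binre* is /e/, which is an unrounded vowel, so the suffix is -a, giving *binrea*.

binrea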